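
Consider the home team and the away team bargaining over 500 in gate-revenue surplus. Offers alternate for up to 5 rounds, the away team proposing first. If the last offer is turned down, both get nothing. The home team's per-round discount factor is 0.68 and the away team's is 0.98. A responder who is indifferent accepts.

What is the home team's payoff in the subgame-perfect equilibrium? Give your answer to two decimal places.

11.33

Solve by backward induction from round 5.
Round 5 (the away team proposes): the home team will accept anything ≥ 0, so the away team offers 0 and keeps 500.
Round 4 (the home team proposes): the away team can get 500 next round, worth 0.98 × 500 = 490 now. The home team offers 490 and keeps 500 − 490 = 10.
Round 3 (the away team proposes): the home team can get 10 next round, worth 0.68 × 10 = 6.8 now; the away team offers that and keeps 493.2.
Round 2 (the home team proposes): the away team can get 493.2 next round, worth 0.98 × 493.2 = 483.336 now, so the home team offers 483.336, keeping 16.664.
Round 1 (the away team proposes): the home team can get 16.664 next round, worth 0.68 × 16.664 = 11.33152 now, so the away team offers 11.33152, keeping 488.66848.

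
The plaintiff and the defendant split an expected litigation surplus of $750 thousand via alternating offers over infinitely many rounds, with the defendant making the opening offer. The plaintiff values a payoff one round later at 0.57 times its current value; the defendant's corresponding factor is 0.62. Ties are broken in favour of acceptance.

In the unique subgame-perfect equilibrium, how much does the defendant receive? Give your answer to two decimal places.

Let x be the defendant's share when the defendant proposes and y be the plaintiff's share when the plaintiff proposes.
The plaintiff accepts iff offered ≥ 0.57·y, so x = 750 − 0.57y. Symmetrically y = 750 − 0.62x.
Substituting: x = 750 − 0.57(750 − 0.62x), giving x(1 − 0.62·0.57) = 750(1 − 0.57).
So x = 750 × 0.43 / 0.6466 ≈ 498.7628, and the plaintiff receives 750 − x ≈ 251.2372.

498.76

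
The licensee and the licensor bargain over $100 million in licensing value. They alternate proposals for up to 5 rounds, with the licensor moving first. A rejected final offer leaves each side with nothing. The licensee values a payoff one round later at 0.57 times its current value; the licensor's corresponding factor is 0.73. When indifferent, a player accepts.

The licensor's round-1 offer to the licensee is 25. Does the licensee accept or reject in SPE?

Round 5 (the licensor proposes): rejection yields 0 for the licensee; the licensor offers 0 and keeps 100.
Round 4 (the licensee proposes): the licensor can get 100 next round, worth 0.73 × 100 = 73 now; the licensee offers that and keeps 27.
Round 3 (the licensor proposes): the licensee can get 27 next round, worth 0.57 × 27 = 15.39 now, so the licensor offers 15.39, keeping 84.61.
Round 2 (the licensee proposes): the licensor can get 84.61 next round, worth 0.73 × 84.61 = 61.7653 now; the licensee offers that and keeps 38.2347.
So by rejecting in round 1, the licensee gets 38.2347 next round, worth 0.57 × 38.2347 = 21.793779 now.
Offer 25 ≥ 21.793779, so the licensee accepts.

Accept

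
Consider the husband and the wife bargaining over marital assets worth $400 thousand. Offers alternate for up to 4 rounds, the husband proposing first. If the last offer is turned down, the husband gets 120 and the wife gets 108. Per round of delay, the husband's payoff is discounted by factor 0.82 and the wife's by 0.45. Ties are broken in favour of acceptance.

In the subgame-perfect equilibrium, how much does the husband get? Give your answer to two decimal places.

321.11

Round 4 (the wife proposes): the husband gets 120 if talks fail, so the wife offers 120 and keeps 280.
Round 3 (the husband proposes): the wife can get 280 next round, worth 0.45 × 280 = 126 now, so the husband offers 126, keeping 274.
Round 2 (the wife proposes): the husband can get 274 next round, worth 0.82 × 274 = 224.68 now; the wife offers that and keeps 175.32.
Round 1 (the husband proposes): the wife can get 175.32 next round, worth 0.45 × 175.32 = 78.894 now. The husband offers 78.894 and keeps 400 − 78.894 = 321.106.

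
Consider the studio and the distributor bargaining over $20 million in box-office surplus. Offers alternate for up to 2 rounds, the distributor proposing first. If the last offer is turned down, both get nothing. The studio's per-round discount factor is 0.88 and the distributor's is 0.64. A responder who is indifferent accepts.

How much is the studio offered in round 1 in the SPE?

17.6

Round 2 (the studio proposes): the distributor will accept anything ≥ 0, so the studio offers 0 and keeps 20.
Round 1 (the distributor proposes): the studio can get 20 next round, worth 0.88 × 20 = 17.6 now, so the distributor offers 17.6, keeping 2.4.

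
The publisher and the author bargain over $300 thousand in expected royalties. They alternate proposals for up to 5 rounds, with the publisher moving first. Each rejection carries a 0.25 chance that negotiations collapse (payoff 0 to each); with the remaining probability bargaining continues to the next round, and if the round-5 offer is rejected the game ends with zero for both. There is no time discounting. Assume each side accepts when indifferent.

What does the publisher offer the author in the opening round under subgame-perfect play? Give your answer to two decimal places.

Round 5 (the publisher proposes): rejection yields 0 for the author; the publisher offers 0 and keeps 300.
Round 4 (the author proposes): rejecting gives the publisher an expected 0.75 × 300 = 225. The author offers 225 and keeps 300 − 225 = 75.
Round 3 (the publisher proposes): rejecting gives the author an expected 0.75 × 75 = 56.25. The publisher offers 56.25 and keeps 300 − 56.25 = 243.75.
Round 2 (the author proposes): rejecting gives the publisher an expected 0.75 × 243.75 = 182.8125; the author offers that and keeps 117.1875.
Round 1 (the publisher proposes): rejecting gives the author an expected 0.75 × 117.1875 = 87.890625. The publisher offers 87.890625 and keeps 300 − 87.890625 = 212.109375.

87.89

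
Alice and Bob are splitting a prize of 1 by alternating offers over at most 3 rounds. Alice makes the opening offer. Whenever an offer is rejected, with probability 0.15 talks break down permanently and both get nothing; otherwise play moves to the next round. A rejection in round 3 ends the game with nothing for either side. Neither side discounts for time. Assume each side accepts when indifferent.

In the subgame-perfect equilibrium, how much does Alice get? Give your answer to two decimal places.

0.87

By backward induction:
Round 3 (Alice proposes): rejection yields 0 for Bob; Alice offers 0 and keeps 1.
Round 2 (Bob proposes): rejecting gives Alice an expected 0.85 × 1 = 0.85; Bob offers that and keeps 0.15.
Round 1 (Alice proposes): rejecting gives Bob an expected 0.85 × 0.15 = 0.1275; Alice offers that and keeps 0.8725.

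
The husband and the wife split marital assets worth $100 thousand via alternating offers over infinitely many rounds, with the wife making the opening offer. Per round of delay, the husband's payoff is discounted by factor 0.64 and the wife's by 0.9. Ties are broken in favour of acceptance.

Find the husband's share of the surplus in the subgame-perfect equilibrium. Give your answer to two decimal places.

15.09

Let x be the wife's share when the wife proposes and y be the husband's share when the husband proposes.
The husband accepts iff offered ≥ 0.64·y, so x = 100 − 0.64y. Symmetrically y = 100 − 0.9x.
Substituting: x = 100 − 0.64(100 − 0.9x), giving x(1 − 0.9·0.64) = 100(1 − 0.64).
So x = 100 × 0.36 / 0.424 ≈ 84.9057, and the husband receives 100 − x ≈ 15.0943.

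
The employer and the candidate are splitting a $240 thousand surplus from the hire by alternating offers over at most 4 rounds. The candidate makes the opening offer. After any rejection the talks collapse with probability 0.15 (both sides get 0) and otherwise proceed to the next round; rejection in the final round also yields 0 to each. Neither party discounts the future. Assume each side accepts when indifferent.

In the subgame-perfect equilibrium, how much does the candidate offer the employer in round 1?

By backward induction:
Round 4 (the employer proposes): rejection yields 0 for the candidate; the employer offers 0 and keeps 240.
Round 3 (the candidate proposes): rejecting gives the employer an expected 0.85 × 240 = 204; the candidate offers that and keeps 36.
Round 2 (the employer proposes): rejecting gives the candidate an expected 0.85 × 36 = 30.6. The employer offers 30.6 and keeps 240 − 30.6 = 209.4.
Round 1 (the candidate proposes): rejecting gives the employer an expected 0.85 × 209.4 = 177.99; the candidate offers that and keeps 62.01.

177.99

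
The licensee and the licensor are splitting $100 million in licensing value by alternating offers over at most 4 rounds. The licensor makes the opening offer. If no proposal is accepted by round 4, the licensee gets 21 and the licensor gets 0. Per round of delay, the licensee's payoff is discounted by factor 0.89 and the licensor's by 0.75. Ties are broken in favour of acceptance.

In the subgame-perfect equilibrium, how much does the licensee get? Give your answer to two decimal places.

By backward induction:
Round 4 (the licensee proposes): rejection yields 0 for the licensor; the licensee offers 0 and keeps 100.
Round 3 (the licensor proposes): the licensee can get 100 next round, worth 0.89 × 100 = 89 now; the licensor offers that and keeps 11.
Round 2 (the licensee proposes): the licensor can get 11 next round, worth 0.75 × 11 = 8.25 now. The licensee offers 8.25 and keeps 100 − 8.25 = 91.75.
Round 1 (the licensor proposes): the licensee can get 91.75 next round, worth 0.89 × 91.75 = 81.6575 now. The licensor offers 81.6575 and keeps 100 − 81.6575 = 18.3425.

81.66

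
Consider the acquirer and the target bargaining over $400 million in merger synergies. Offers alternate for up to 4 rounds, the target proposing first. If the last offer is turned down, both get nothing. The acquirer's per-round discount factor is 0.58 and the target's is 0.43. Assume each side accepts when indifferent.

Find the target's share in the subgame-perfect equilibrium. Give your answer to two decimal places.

209.90

Round 4 (the acquirer proposes): the target will accept anything ≥ 0, so the acquirer offers 0 and keeps 400.
Round 3 (the target proposes): the acquirer can get 400 next round, worth 0.58 × 400 = 232 now, so the target offers 232, keeping 168.
Round 2 (the acquirer proposes): the target can get 168 next round, worth 0.43 × 168 = 72.24 now, so the acquirer offers 72.24, keeping 327.76.
Round 1 (the target proposes): the acquirer can get 327.76 next round, worth 0.58 × 327.76 = 190.1008 now, so the target offers 190.1008, keeping 209.8992.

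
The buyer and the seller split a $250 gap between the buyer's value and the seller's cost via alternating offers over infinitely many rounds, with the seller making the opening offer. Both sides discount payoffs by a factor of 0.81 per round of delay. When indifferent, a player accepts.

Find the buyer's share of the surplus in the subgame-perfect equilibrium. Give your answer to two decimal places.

Let x be the seller's share when the seller proposes and y be the buyer's share when the buyer proposes.
The buyer accepts iff offered ≥ 0.81·y, so x = 250 − 0.81y. Symmetrically y = 250 − 0.81x.
Substituting: x = 250 − 0.81(250 − 0.81x), giving x(1 − 0.81·0.81) = 250(1 − 0.81).
So x = 250 × 0.19 / 0.3439 ≈ 138.1215, and the buyer receives 250 − x ≈ 111.8785.

111.88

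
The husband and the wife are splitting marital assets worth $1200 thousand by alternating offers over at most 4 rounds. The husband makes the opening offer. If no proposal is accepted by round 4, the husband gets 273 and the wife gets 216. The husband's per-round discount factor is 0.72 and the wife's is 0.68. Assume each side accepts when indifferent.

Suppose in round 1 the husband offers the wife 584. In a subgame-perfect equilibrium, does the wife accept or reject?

Accept

Work out the wife's continuation value if the offer is rejected.
Round 4 (the wife proposes): the husband gets 273 if talks fail, so the wife offers 273 and keeps 927.
Round 3 (the husband proposes): the wife can get 927 next round, worth 0.68 × 927 = 630.36 now; the husband offers that and keeps 569.64.
Round 2 (the wife proposes): the husband can get 569.64 next round, worth 0.72 × 569.64 = 410.1408 now, so the wife offers 410.1408, keeping 789.8592.
So by rejecting in round 1, the wife gets 789.8592 next round, worth 0.68 × 789.8592 = 537.104256 now.
Offer 584 ≥ 537.104256, so the wife accepts.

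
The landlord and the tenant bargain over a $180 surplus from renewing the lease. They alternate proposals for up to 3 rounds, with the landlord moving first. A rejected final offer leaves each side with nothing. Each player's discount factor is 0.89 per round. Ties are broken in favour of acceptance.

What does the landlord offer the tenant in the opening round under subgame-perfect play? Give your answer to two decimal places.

Round 3 (the landlord proposes): rejection yields 0 for the tenant; the landlord offers 0 and keeps 180.
Round 2 (the tenant proposes): the landlord can get 180 next round, worth 0.89 × 180 = 160.2 now; the tenant offers that and keeps 19.8.
Round 1 (the landlord proposes): the tenant can get 19.8 next round, worth 0.89 × 19.8 = 17.622 now. The landlord offers 17.622 and keeps 180 − 17.622 = 162.378.

17.62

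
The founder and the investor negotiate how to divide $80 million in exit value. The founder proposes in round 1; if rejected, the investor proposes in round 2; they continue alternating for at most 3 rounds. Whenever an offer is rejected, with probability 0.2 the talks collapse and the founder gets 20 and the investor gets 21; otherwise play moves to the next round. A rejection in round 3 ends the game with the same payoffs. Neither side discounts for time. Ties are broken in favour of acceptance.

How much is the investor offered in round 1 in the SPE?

Round 3 (the founder proposes): the investor gets 21 if talks fail, so the founder offers 21 and keeps 59.
Round 2 (the investor proposes): rejecting gives the founder an expected 0.8 × 59 + 0.2 × 20 = 51.2, so the investor offers 51.2, keeping 28.8.
Round 1 (the founder proposes): rejecting gives the investor an expected 0.8 × 28.8 + 0.2 × 21 = 27.24. The founder offers 27.24 and keeps 80 − 27.24 = 52.76.

27.24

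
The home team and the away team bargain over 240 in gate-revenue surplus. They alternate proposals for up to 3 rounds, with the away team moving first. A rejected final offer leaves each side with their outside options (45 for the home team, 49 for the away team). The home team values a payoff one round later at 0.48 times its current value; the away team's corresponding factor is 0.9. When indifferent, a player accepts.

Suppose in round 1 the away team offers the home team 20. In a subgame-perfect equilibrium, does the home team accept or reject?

Work out the home team's continuation value if the offer is rejected.
Round 3 (the away team proposes): the home team gets 45 if talks fail, so the away team offers 45 and keeps 195.
Round 2 (the home team proposes): the away team can get 195 next round, worth 0.9 × 195 = 175.5 now. The home team offers 175.5 and keeps 240 − 175.5 = 64.5.
So by rejecting in round 1, the home team gets 64.5 next round, worth 0.48 × 64.5 = 30.96 now.
Offer 20 < 30.96, so the home team rejects.

Reject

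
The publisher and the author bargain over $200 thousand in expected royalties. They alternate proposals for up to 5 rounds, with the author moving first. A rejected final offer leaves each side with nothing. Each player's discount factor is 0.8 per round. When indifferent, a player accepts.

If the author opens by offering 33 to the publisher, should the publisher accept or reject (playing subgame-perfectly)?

Reject

Round 5 (the author proposes): the publisher will accept anything ≥ 0, so the author offers 0 and keeps 200.
Round 4 (the publisher proposes): the author can get 200 next round, worth 0.8 × 200 = 160 now. The publisher offers 160 and keeps 200 − 160 = 40.
Round 3 (the author proposes): the publisher can get 40 next round, worth 0.8 × 40 = 32 now. The author offers 32 and keeps 200 − 32 = 168.
Round 2 (the publisher proposes): the author can get 168 next round, worth 0.8 × 168 = 134.4 now. The publisher offers 134.4 and keeps 200 − 134.4 = 65.6.
So by rejecting in round 1, the publisher gets 65.6 next round, worth 0.8 × 65.6 = 52.48 now.
Offer 33 < 52.48, so the publisher rejects.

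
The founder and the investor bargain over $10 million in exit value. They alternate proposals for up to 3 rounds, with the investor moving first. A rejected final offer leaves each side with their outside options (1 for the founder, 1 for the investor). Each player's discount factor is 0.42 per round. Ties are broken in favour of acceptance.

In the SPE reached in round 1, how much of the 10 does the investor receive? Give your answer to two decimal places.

Round 3 (the investor proposes): the founder gets 1 if talks fail, so the investor offers 1 and keeps 9.
Round 2 (the founder proposes): the investor can get 9 next round, worth 0.42 × 9 = 3.78 now. The founder offers 3.78 and keeps 10 − 3.78 = 6.22.
Round 1 (the investor proposes): the founder can get 6.22 next round, worth 0.42 × 6.22 = 2.6124 now; the investor offers that and keeps 7.3876.

7.39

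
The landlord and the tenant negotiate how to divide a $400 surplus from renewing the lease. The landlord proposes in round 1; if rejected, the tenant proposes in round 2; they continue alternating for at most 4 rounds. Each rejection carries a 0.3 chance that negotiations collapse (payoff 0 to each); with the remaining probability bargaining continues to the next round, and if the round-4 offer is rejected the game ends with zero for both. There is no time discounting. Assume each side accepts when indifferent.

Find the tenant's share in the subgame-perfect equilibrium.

Round 4 (the tenant proposes): the landlord will accept anything ≥ 0, so the tenant offers 0 and keeps 400.
Round 3 (the landlord proposes): rejecting gives the tenant an expected 0.7 × 400 = 280. The landlord offers 280 and keeps 400 − 280 = 120.
Round 2 (the tenant proposes): rejecting gives the landlord an expected 0.7 × 120 = 84. The tenant offers 84 and keeps 400 − 84 = 316.
Round 1 (the landlord proposes): rejecting gives the tenant an expected 0.7 × 316 = 221.2, so the landlord offers 221.2, keeping 178.8.

221.2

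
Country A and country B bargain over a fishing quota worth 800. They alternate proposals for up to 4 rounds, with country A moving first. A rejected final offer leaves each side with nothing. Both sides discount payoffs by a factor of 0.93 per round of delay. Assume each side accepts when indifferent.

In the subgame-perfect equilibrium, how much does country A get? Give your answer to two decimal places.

104.43

Round 4 (country B proposes): rejection yields 0 for country A; country B offers 0 and keeps 800.
Round 3 (country A proposes): country B can get 800 next round, worth 0.93 × 800 = 744 now, so country A offers 744, keeping 56.
Round 2 (country B proposes): country A can get 56 next round, worth 0.93 × 56 = 52.08 now. Country B offers 52.08 and keeps 800 − 52.08 = 747.92.
Round 1 (country A proposes): country B can get 747.92 next round, worth 0.93 × 747.92 = 695.5656 now. Country A offers 695.5656 and keeps 800 − 695.5656 = 104.4344.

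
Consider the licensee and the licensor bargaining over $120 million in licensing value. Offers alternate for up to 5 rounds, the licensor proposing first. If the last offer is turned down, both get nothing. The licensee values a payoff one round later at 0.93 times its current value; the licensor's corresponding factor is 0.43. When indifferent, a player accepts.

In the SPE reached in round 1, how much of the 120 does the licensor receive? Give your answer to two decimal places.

Round 5 (the licensor proposes): rejection yields 0 for the licensee; the licensor offers 0 and keeps 120.
Round 4 (the licensee proposes): the licensor can get 120 next round, worth 0.43 × 120 = 51.6 now; the licensee offers that and keeps 68.4.
Round 3 (the licensor proposes): the licensee can get 68.4 next round, worth 0.93 × 68.4 = 63.612 now, so the licensor offers 63.612, keeping 56.388.
Round 2 (the licensee proposes): the licensor can get 56.388 next round, worth 0.43 × 56.388 = 24.24684 now; the licensee offers that and keeps 95.75316.
Round 1 (the licensor proposes): the licensee can get 95.75316 next round, worth 0.93 × 95.75316 = 89.0504388 now; the licensor offers that and keeps 30.9495612.

30.95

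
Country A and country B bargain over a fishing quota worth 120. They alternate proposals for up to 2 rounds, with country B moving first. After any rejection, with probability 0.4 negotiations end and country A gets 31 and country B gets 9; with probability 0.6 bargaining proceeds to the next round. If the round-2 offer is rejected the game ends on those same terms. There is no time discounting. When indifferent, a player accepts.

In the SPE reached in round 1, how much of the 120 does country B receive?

Round 2 (country A proposes): country B gets 9 if talks fail, so country A offers 9 and keeps 111.
Round 1 (country B proposes): rejecting gives country A an expected 0.6 × 111 + 0.4 × 31 = 79; country B offers that and keeps 41.

41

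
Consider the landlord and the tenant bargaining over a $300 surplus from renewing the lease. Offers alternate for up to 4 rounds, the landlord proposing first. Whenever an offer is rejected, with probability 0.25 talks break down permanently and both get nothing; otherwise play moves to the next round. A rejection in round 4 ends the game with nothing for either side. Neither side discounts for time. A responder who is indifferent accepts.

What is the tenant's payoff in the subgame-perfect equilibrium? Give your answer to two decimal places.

182.81

Round 4 (the tenant proposes): rejection yields 0 for the landlord; the tenant offers 0 and keeps 300.
Round 3 (the landlord proposes): rejecting gives the tenant an expected 0.75 × 300 = 225, so the landlord offers 225, keeping 75.
Round 2 (the tenant proposes): rejecting gives the landlord an expected 0.75 × 75 = 56.25, so the tenant offers 56.25, keeping 243.75.
Round 1 (the landlord proposes): rejecting gives the tenant an expected 0.75 × 243.75 = 182.8125. The landlord offers 182.8125 and keeps 300 − 182.8125 = 117.1875.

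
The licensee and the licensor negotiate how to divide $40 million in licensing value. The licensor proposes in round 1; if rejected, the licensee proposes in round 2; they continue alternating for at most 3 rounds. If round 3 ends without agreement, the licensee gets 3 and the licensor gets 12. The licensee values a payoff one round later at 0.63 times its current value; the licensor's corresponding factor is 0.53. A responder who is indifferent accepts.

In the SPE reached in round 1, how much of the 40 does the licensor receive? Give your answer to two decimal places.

Round 3 (the licensor proposes): the licensee gets 3 if talks fail, so the licensor offers 3 and keeps 37.
Round 2 (the licensee proposes): the licensor can get 37 next round, worth 0.53 × 37 = 19.61 now. The licensee offers 19.61 and keeps 40 − 19.61 = 20.39.
Round 1 (the licensor proposes): the licensee can get 20.39 next round, worth 0.63 × 20.39 = 12.8457 now, so the licensor offers 12.8457, keeping 27.1543.

27.15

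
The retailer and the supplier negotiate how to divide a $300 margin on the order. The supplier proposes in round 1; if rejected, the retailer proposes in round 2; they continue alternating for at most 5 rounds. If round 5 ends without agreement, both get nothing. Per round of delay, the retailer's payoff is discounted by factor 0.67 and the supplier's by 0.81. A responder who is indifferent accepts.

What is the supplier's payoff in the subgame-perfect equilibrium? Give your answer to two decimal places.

241.08

By backward induction:
Round 5 (the supplier proposes): the retailer will accept anything ≥ 0, so the supplier offers 0 and keeps 300.
Round 4 (the retailer proposes): the supplier can get 300 next round, worth 0.81 × 300 = 243 now. The retailer offers 243 and keeps 300 − 243 = 57.
Round 3 (the supplier proposes): the retailer can get 57 next round, worth 0.67 × 57 = 38.19 now, so the supplier offers 38.19, keeping 261.81.
Round 2 (the retailer proposes): the supplier can get 261.81 next round, worth 0.81 × 261.81 = 212.0661 now. The retailer offers 212.0661 and keeps 300 − 212.0661 = 87.9339.
Round 1 (the supplier proposes): the retailer can get 87.9339 next round, worth 0.67 × 87.9339 = 58.915713 now, so the supplier offers 58.915713, keeping 241.084287.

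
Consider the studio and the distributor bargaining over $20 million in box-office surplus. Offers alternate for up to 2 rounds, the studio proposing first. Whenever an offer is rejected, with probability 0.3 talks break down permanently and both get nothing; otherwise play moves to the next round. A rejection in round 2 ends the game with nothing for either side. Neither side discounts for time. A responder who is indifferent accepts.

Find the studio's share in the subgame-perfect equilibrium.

By backward induction:
Round 2 (the distributor proposes): rejection yields 0 for the studio; the distributor offers 0 and keeps 20.
Round 1 (the studio proposes): rejecting gives the distributor an expected 0.7 × 20 = 14, so the studio offers 14, keeping 6.

6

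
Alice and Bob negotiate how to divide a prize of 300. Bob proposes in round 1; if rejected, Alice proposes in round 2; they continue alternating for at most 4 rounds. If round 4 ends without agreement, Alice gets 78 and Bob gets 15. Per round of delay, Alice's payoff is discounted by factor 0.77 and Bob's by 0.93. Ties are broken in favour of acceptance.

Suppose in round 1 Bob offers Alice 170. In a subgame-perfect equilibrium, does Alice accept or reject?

Reject

Work out Alice's continuation value if the offer is rejected.
Round 4 (Alice proposes): Bob gets 15 if talks fail, so Alice offers 15 and keeps 285.
Round 3 (Bob proposes): Alice can get 285 next round, worth 0.77 × 285 = 219.45 now. Bob offers 219.45 and keeps 300 − 219.45 = 80.55.
Round 2 (Alice proposes): Bob can get 80.55 next round, worth 0.93 × 80.55 = 74.9115 now. Alice offers 74.9115 and keeps 300 − 74.9115 = 225.0885.
So by rejecting in round 1, Alice gets 225.0885 next round, worth 0.77 × 225.0885 = 173.318145 now.
Offer 170 < 173.318145, so Alice rejects.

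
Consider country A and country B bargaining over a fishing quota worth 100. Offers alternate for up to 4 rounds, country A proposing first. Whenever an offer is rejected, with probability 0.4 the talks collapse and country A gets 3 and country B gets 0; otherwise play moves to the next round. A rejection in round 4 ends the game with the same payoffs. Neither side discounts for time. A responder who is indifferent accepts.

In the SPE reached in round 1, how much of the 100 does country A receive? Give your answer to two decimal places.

Round 4 (country B proposes): country A gets 3 if talks fail, so country B offers 3 and keeps 97.
Round 3 (country A proposes): rejecting gives country B an expected 0.6 × 97 = 58.2, so country A offers 58.2, keeping 41.8.
Round 2 (country B proposes): rejecting gives country A an expected 0.6 × 41.8 + 0.4 × 3 = 26.28; country B offers that and keeps 73.72.
Round 1 (country A proposes): rejecting gives country B an expected 0.6 × 73.72 = 44.232; country A offers that and keeps 55.768.

55.77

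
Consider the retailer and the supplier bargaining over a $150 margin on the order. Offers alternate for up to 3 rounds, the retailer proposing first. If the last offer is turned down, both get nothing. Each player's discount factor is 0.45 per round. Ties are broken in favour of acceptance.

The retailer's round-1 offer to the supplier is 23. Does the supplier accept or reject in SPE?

Work out the supplier's continuation value if the offer is rejected.
Round 3 (the retailer proposes): the supplier will accept anything ≥ 0, so the retailer offers 0 and keeps 150.
Round 2 (the supplier proposes): the retailer can get 150 next round, worth 0.45 × 150 = 67.5 now; the supplier offers that and keeps 82.5.
So by rejecting in round 1, the supplier gets 82.5 next round, worth 0.45 × 82.5 = 37.125 now.
Offer 23 < 37.125, so the supplier rejects.

Reject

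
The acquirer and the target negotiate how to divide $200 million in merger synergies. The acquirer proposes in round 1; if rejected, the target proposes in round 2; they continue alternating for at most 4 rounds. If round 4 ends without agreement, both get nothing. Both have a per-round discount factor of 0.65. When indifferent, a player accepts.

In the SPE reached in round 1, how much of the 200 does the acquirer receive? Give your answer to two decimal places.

Round 4 (the target proposes): rejection yields 0 for the acquirer; the target offers 0 and keeps 200.
Round 3 (the acquirer proposes): the target can get 200 next round, worth 0.65 × 200 = 130 now, so the acquirer offers 130, keeping 70.
Round 2 (the target proposes): the acquirer can get 70 next round, worth 0.65 × 70 = 45.5 now; the target offers that and keeps 154.5.
Round 1 (the acquirer proposes): the target can get 154.5 next round, worth 0.65 × 154.5 = 100.425 now; the acquirer offers that and keeps 99.575.

99.58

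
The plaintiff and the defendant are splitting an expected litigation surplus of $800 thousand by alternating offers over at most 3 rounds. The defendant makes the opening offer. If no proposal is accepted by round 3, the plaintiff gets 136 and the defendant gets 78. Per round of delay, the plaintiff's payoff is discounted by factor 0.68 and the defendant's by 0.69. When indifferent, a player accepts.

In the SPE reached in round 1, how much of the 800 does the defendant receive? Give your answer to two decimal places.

By backward induction:
Round 3 (the defendant proposes): the plaintiff gets 136 if talks fail, so the defendant offers 136 and keeps 664.
Round 2 (the plaintiff proposes): the defendant can get 664 next round, worth 0.69 × 664 = 458.16 now, so the plaintiff offers 458.16, keeping 341.84.
Round 1 (the defendant proposes): the plaintiff can get 341.84 next round, worth 0.68 × 341.84 = 232.4512 now, so the defendant offers 232.4512, keeping 567.5488.

567.55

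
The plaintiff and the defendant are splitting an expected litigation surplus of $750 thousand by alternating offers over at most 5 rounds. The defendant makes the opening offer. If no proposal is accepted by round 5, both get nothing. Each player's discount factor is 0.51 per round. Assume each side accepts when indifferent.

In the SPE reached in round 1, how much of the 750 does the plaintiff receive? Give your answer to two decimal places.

236.17

Work backward from the last round.
Round 5 (the defendant proposes): the plaintiff will accept anything ≥ 0, so the defendant offers 0 and keeps 750.
Round 4 (the plaintiff proposes): the defendant can get 750 next round, worth 0.51 × 750 = 382.5 now; the plaintiff offers that and keeps 367.5.
Round 3 (the defendant proposes): the plaintiff can get 367.5 next round, worth 0.51 × 367.5 = 187.425 now; the defendant offers that and keeps 562.575.
Round 2 (the plaintiff proposes): the defendant can get 562.575 next round, worth 0.51 × 562.575 = 286.91325 now. The plaintiff offers 286.91325 and keeps 750 − 286.91325 = 463.08675.
Round 1 (the defendant proposes): the plaintiff can get 463.08675 next round, worth 0.51 × 463.08675 = 236.1742425 now; the defendant offers that and keeps 513.8257575.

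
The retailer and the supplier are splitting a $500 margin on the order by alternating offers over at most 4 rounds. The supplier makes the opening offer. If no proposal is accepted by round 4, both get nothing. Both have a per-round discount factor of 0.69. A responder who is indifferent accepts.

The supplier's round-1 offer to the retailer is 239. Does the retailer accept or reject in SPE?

Work out the retailer's continuation value if the offer is rejected.
Round 4 (the retailer proposes): the supplier will accept anything ≥ 0, so the retailer offers 0 and keeps 500.
Round 3 (the supplier proposes): the retailer can get 500 next round, worth 0.69 × 500 = 345 now; the supplier offers that and keeps 155.
Round 2 (the retailer proposes): the supplier can get 155 next round, worth 0.69 × 155 = 106.95 now, so the retailer offers 106.95, keeping 393.05.
So by rejecting in round 1, the retailer gets 393.05 next round, worth 0.69 × 393.05 = 271.2045 now.
Offer 239 < 271.2045, so the retailer rejects.

Reject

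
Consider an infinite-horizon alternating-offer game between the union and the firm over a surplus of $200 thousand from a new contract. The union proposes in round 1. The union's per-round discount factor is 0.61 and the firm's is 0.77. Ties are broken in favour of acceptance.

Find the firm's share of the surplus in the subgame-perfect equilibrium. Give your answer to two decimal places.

When the union proposes, the firm accepts any offer worth at least 0.77 times what the firm would get by proposing next round; and vice versa.
This gives x = 200 − 0.77y and y = 200 − 0.61x, where x and y are each side's share when it proposes.
Hence (1 − 0.77·0.61)x = 200(1 − 0.77), i.e. 0.5303·x = 46.
x ≈ 86.7434; the firm's share is 200 − x ≈ 113.2566.

113.26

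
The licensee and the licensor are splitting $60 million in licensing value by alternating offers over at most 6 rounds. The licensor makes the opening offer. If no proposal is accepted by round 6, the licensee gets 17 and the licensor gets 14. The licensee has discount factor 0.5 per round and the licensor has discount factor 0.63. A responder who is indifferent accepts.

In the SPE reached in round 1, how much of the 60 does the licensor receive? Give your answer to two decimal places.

43.12

Round 6 (the licensee proposes): the licensor gets 14 if talks fail, so the licensee offers 14 and keeps 46.
Round 5 (the licensor proposes): the licensee can get 46 next round, worth 0.5 × 46 = 23 now, so the licensor offers 23, keeping 37.
Round 4 (the licensee proposes): the licensor can get 37 next round, worth 0.63 × 37 = 23.31 now. The licensee offers 23.31 and keeps 60 − 23.31 = 36.69.
Round 3 (the licensor proposes): the licensee can get 36.69 next round, worth 0.5 × 36.69 = 18.345 now. The licensor offers 18.345 and keeps 60 − 18.345 = 41.655.
Round 2 (the licensee proposes): the licensor can get 41.655 next round, worth 0.63 × 41.655 = 26.24265 now, so the licensee offers 26.24265, keeping 33.75735.
Round 1 (the licensor proposes): the licensee can get 33.75735 next round, worth 0.5 × 33.75735 = 16.878675 now; the licensor offers that and keeps 43.121325.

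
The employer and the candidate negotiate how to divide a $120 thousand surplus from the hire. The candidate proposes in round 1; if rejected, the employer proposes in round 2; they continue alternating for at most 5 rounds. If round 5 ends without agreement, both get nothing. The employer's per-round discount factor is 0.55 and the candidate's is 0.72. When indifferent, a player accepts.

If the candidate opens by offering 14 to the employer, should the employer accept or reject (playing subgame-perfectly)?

Round 5 (the candidate proposes): the employer will accept anything ≥ 0, so the candidate offers 0 and keeps 120.
Round 4 (the employer proposes): the candidate can get 120 next round, worth 0.72 × 120 = 86.4 now, so the employer offers 86.4, keeping 33.6.
Round 3 (the candidate proposes): the employer can get 33.6 next round, worth 0.55 × 33.6 = 18.48 now; the candidate offers that and keeps 101.52.
Round 2 (the employer proposes): the candidate can get 101.52 next round, worth 0.72 × 101.52 = 73.0944 now, so the employer offers 73.0944, keeping 46.9056.
So by rejecting in round 1, the employer gets 46.9056 next round, worth 0.55 × 46.9056 = 25.79808 now.
Offer 14 < 25.79808, so the employer rejects.

Reject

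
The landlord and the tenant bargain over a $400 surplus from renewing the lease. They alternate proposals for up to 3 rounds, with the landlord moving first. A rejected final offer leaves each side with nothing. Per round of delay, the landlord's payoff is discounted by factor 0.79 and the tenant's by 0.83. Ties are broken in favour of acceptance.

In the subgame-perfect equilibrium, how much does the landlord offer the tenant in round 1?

Work backward from the last round.
Round 3 (the landlord proposes): rejection yields 0 for the tenant; the landlord offers 0 and keeps 400.
Round 2 (the tenant proposes): the landlord can get 400 next round, worth 0.79 × 400 = 316 now; the tenant offers that and keeps 84.
Round 1 (the landlord proposes): the tenant can get 84 next round, worth 0.83 × 84 = 69.72 now; the landlord offers that and keeps 330.28.

69.72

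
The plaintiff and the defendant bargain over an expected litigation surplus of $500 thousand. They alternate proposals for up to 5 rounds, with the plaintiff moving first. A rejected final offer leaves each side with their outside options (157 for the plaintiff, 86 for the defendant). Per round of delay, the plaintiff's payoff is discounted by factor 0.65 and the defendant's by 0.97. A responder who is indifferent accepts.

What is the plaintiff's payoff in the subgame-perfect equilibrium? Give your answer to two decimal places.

Solve by backward induction from round 5.
Round 5 (the plaintiff proposes): the defendant gets 86 if talks fail, so the plaintiff offers 86 and keeps 414.
Round 4 (the defendant proposes): the plaintiff can get 414 next round, worth 0.65 × 414 = 269.1 now, so the defendant offers 269.1, keeping 230.9.
Round 3 (the plaintiff proposes): the defendant can get 230.9 next round, worth 0.97 × 230.9 = 223.973 now; the plaintiff offers that and keeps 276.027.
Round 2 (the defendant proposes): the plaintiff can get 276.027 next round, worth 0.65 × 276.027 = 179.41755 now, so the defendant offers 179.41755, keeping 320.58245.
Round 1 (the plaintiff proposes): the defendant can get 320.58245 next round, worth 0.97 × 320.58245 = 310.9649765 now. The plaintiff offers 310.9649765 and keeps 500 − 310.9649765 = 189.0350235.

189.04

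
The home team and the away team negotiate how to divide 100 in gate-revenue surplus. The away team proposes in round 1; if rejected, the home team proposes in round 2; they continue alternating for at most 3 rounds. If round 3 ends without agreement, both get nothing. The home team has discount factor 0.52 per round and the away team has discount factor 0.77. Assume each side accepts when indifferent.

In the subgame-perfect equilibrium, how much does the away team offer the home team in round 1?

11.96

Round 3 (the away team proposes): the home team will accept anything ≥ 0, so the away team offers 0 and keeps 100.
Round 2 (the home team proposes): the away team can get 100 next round, worth 0.77 × 100 = 77 now; the home team offers that and keeps 23.
Round 1 (the away team proposes): the home team can get 23 next round, worth 0.52 × 23 = 11.96 now; the away team offers that and keeps 88.04.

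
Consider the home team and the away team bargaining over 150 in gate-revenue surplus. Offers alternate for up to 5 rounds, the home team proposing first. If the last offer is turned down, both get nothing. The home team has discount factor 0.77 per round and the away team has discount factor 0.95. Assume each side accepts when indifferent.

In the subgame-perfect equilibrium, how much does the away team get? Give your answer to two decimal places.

56.75

Round 5 (the home team proposes): rejection yields 0 for the away team; the home team offers 0 and keeps 150.
Round 4 (the away team proposes): the home team can get 150 next round, worth 0.77 × 150 = 115.5 now. The away team offers 115.5 and keeps 150 − 115.5 = 34.5.
Round 3 (the home team proposes): the away team can get 34.5 next round, worth 0.95 × 34.5 = 32.775 now. The home team offers 32.775 and keeps 150 − 32.775 = 117.225.
Round 2 (the away team proposes): the home team can get 117.225 next round, worth 0.77 × 117.225 = 90.26325 now. The away team offers 90.26325 and keeps 150 − 90.26325 = 59.73675.
Round 1 (the home team proposes): the away team can get 59.73675 next round, worth 0.95 × 59.73675 = 56.7499125 now, so the home team offers 56.7499125, keeping 93.2500875.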